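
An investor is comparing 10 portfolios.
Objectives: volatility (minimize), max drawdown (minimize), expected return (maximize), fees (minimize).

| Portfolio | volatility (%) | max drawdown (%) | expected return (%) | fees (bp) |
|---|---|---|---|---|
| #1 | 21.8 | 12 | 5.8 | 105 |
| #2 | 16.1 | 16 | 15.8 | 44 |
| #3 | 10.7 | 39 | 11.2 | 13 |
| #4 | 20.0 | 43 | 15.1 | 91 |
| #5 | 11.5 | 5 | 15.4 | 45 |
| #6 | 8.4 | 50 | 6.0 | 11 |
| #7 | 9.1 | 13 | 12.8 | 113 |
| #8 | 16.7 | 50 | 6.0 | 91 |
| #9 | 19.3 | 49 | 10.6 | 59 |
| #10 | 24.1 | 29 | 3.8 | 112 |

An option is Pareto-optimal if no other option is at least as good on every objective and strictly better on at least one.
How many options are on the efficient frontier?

5

#1: dominated by #5 (volatility 11.5≤21.8, max drawdown 5≤12, expected return 15.4≥5.8, fees 45≤105).
#2: not dominated (best expected return).
#3: not dominated.
#4: dominated by #2 (volatility 16.1≤20.0, max drawdown 16≤43, expected return 15.8≥15.1, fees 44≤91).
#5: not dominated (best max drawdown).
#6: not dominated (best volatility).
#7: not dominated.
#8: dominated by #2 (volatility 16.1≤16.7, max drawdown 16≤50, expected return 15.8≥6.0, fees 44≤91).
#9: dominated by #2 (volatility 16.1≤19.3, max drawdown 16≤49, expected return 15.8≥10.6, fees 44≤59).
#10: dominated by #1 (volatility 21.8≤24.1, max drawdown 12≤29, expected return 5.8≥3.8, fees 105≤112).
Pareto-optimal: #2, #3, #5, #6, #7 → 5.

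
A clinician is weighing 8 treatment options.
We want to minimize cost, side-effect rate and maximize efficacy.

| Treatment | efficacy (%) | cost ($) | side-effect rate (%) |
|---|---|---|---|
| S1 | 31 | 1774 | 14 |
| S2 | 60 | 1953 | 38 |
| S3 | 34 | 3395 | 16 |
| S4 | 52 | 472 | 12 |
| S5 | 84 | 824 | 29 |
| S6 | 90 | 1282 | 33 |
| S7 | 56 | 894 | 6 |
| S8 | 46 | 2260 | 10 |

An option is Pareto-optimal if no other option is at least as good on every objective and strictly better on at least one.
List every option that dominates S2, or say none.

S5, S6

S5: efficacy 84≥60, cost 824≤1953, side-effect rate 29≤38 — dominates S2.
S6: efficacy 90≥60, cost 1282≤1953, side-effect rate 33≤38 — dominates S2.
Others (S1, S3, S4, S7, S8) are each worse than S2 on at least one objective.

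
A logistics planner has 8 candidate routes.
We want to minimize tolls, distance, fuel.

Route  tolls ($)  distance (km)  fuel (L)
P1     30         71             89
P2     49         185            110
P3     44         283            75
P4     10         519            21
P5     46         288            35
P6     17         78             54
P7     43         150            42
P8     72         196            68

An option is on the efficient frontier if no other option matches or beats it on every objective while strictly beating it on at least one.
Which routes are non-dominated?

P1: not dominated (best distance).
P2: dominated by P1 (tolls 30≤49, distance 71≤185, fuel 89≤110).
P3: dominated by P6 (tolls 17≤44, distance 78≤283, fuel 54≤75).
P4: not dominated (best tolls).
P5: not dominated.
P6: not dominated.
P7: not dominated.
P8: dominated by P6 (tolls 17≤72, distance 78≤196, fuel 54≤68).

P1, P4, P5, P6, P7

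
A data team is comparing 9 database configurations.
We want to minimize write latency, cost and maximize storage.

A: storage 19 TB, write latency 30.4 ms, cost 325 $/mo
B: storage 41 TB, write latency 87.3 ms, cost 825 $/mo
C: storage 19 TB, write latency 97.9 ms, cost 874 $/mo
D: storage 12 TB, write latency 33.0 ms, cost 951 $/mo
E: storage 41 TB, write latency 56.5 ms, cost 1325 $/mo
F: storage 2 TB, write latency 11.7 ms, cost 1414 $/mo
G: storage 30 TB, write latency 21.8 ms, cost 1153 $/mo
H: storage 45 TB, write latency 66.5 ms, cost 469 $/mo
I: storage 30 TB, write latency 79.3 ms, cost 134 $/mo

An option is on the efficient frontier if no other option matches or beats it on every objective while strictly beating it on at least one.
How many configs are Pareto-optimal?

6

A: not dominated.
B: dominated by H (storage 45≥41, write latency 66.5≤87.3, cost 469≤825).
C: dominated by A (storage 19≥19, write latency 30.4≤97.9, cost 325≤874).
D: dominated by A (storage 19≥12, write latency 30.4≤33.0, cost 325≤951).
E: not dominated.
F: not dominated (best write latency).
G: not dominated.
H: not dominated (best storage).
I: not dominated (best cost).
Pareto-optimal: A, E, F, G, H, I → 6.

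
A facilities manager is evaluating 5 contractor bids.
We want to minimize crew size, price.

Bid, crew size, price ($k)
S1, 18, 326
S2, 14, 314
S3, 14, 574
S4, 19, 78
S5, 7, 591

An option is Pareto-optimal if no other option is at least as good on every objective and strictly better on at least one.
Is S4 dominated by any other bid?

No

S1: worse on price (326 vs 78).
S2: worse on price (314 vs 78).
S3: worse on price (574 vs 78).
S5: worse on price (591 vs 78).
No option is at least as good as S4 on every objective and strictly better on one.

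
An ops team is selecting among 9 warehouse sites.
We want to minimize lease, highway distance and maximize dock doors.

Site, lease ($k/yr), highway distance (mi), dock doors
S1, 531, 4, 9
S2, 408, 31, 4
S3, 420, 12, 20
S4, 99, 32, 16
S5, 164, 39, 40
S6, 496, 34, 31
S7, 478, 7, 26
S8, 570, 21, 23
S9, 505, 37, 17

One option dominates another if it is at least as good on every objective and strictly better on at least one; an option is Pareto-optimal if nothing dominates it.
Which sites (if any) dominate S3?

S1: worse on lease (531 vs 420).
S2: worse on highway distance (31 vs 12).
S4: worse on highway distance (32 vs 12).
S5: worse on highway distance (39 vs 12).
S6: worse on lease (496 vs 420).
S7: worse on lease (478 vs 420).
S8: worse on lease (570 vs 420).
S9: worse on lease (505 vs 420).
No option dominates S3.

none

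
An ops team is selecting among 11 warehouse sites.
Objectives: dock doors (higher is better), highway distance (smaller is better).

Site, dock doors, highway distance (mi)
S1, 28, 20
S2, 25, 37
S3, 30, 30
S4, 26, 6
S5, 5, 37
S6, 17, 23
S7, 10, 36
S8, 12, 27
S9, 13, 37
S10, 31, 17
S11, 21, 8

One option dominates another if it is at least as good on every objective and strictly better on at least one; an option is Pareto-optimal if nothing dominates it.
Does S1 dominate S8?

S1 vs S8: dock doors 28≥12, highway distance 20≤27 — S1 is at least as good on every objective with at least one strict improvement.

Yes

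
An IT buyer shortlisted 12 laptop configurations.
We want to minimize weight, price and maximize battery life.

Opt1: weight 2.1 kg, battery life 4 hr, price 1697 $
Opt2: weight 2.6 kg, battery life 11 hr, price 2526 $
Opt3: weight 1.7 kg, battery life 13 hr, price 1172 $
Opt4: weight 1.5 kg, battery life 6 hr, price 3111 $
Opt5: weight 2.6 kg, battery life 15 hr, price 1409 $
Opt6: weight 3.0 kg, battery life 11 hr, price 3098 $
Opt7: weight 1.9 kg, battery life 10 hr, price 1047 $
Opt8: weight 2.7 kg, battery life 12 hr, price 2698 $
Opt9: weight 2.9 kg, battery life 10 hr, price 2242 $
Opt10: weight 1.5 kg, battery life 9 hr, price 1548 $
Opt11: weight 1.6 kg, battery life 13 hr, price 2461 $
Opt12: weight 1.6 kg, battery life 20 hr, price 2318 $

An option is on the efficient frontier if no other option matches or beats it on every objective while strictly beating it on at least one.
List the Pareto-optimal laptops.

Opt1: dominated by Opt3 (weight 1.7≤2.1, battery life 13≥4, price 1172≤1697).
Opt2: dominated by Opt3 (weight 1.7≤2.6, battery life 13≥11, price 1172≤2526).
Opt3: not dominated.
Opt4: dominated by Opt10 (weight 1.5≤1.5, battery life 9≥6, price 1548≤3111).
Opt5: not dominated.
Opt6: dominated by Opt2 (weight 2.6≤3.0, battery life 11≥11, price 2526≤3098).
Opt7: not dominated (best price).
Opt8: dominated by Opt3 (weight 1.7≤2.7, battery life 13≥12, price 1172≤2698).
Opt9: dominated by Opt3 (weight 1.7≤2.9, battery life 13≥10, price 1172≤2242).
Opt10: not dominated.
Opt11: dominated by Opt12 (weight 1.6≤1.6, battery life 20≥13, price 2318≤2461).
Opt12: not dominated (best battery life).

Opt3, Opt5, Opt7, Opt10, Opt12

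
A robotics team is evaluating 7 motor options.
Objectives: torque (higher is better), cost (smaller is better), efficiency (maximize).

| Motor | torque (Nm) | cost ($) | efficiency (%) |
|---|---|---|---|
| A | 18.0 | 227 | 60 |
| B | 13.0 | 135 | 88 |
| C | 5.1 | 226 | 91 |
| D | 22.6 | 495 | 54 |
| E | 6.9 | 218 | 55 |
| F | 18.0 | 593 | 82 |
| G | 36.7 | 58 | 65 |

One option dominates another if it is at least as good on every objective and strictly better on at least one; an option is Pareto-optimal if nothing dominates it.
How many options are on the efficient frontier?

4

A: dominated by G (torque 36.7≥18.0, cost 58≤227, efficiency 65≥60).
B: not dominated.
C: not dominated (best efficiency).
D: dominated by G (torque 36.7≥22.6, cost 58≤495, efficiency 65≥54).
E: dominated by B (torque 13.0≥6.9, cost 135≤218, efficiency 88≥55).
F: not dominated.
G: not dominated (best torque).
Pareto-optimal: B, C, F, G → 4.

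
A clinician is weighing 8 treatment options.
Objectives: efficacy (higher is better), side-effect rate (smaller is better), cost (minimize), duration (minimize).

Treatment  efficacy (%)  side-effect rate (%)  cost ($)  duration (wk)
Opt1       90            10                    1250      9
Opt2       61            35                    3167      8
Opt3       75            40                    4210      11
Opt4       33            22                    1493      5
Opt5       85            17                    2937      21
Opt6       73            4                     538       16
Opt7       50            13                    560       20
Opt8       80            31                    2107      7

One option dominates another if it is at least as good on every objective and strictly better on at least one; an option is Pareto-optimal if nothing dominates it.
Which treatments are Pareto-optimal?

Opt1: not dominated (best efficacy).
Opt2: dominated by Opt8 (efficacy 80≥61, side-effect rate 31≤35, cost 2107≤3167, duration 7≤8).
Opt3: dominated by Opt1 (efficacy 90≥75, side-effect rate 10≤40, cost 1250≤4210, duration 9≤11).
Opt4: not dominated (best duration).
Opt5: dominated by Opt1 (efficacy 90≥85, side-effect rate 10≤17, cost 1250≤2937, duration 9≤21).
Opt6: not dominated (best side-effect rate).
Opt7: dominated by Opt6 (efficacy 73≥50, side-effect rate 4≤13, cost 538≤560, duration 16≤20).
Opt8: not dominated.

Opt1, Opt4, Opt6, Opt8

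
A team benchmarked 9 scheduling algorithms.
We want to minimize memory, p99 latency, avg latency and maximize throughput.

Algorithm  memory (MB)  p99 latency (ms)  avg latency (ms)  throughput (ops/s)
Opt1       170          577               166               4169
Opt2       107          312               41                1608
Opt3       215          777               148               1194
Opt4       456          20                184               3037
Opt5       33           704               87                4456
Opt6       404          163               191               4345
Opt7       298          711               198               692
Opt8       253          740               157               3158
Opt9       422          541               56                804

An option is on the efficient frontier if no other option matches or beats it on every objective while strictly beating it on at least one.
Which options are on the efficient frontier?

Opt1, Opt2, Opt4, Opt5, Opt6

Opt1: not dominated.
Opt2: not dominated (best avg latency).
Opt3: dominated by Opt2 (memory 107≤215, p99 latency 312≤777, avg latency 41≤148, throughput 1608≥1194).
Opt4: not dominated (best p99 latency).
Opt5: not dominated (best memory).
Opt6: not dominated.
Opt7: dominated by Opt1 (memory 170≤298, p99 latency 577≤711, avg latency 166≤198, throughput 4169≥692).
Opt8: dominated by Opt5 (memory 33≤253, p99 latency 704≤740, avg latency 87≤157, throughput 4456≥3158).
Opt9: dominated by Opt2 (memory 107≤422, p99 latency 312≤541, avg latency 41≤56, throughput 1608≥804).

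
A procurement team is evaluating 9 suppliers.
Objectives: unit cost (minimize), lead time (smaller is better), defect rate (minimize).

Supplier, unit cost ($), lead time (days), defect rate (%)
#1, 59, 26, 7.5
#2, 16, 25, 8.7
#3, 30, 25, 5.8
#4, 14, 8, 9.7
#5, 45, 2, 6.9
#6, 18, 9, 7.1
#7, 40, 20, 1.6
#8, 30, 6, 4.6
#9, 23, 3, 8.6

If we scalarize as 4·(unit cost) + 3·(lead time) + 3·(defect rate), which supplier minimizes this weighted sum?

#4

#1: 4·59 + 3·26 + 3·7.5 = 336.5
#2: 4·16 + 3·25 + 3·8.7 = 165.1
#3: 4·30 + 3·25 + 3·5.8 = 212.4
#4: 4·14 + 3·8 + 3·9.7 = 109.1
#5: 4·45 + 3·2 + 3·6.9 = 206.7
#6: 4·18 + 3·9 + 3·7.1 = 120.3
#7: 4·40 + 3·20 + 3·1.6 = 224.8
#8: 4·30 + 3·6 + 3·4.6 = 151.8
#9: 4·23 + 3·3 + 3·8.6 = 126.8
Lowest: #4 at 109.1.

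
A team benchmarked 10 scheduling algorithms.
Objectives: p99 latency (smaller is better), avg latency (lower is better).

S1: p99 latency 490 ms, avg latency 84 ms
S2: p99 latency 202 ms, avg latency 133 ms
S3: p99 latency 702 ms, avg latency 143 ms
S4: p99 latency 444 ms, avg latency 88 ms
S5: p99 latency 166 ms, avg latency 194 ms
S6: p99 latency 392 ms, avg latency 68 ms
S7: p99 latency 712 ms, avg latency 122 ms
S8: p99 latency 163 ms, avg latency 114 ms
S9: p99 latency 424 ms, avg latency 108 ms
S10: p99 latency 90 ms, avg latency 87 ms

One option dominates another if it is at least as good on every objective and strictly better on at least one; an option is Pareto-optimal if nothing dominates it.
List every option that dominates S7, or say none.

S1: p99 latency 490≤712, avg latency 84≤122 — dominates S7.
S4: p99 latency 444≤712, avg latency 88≤122 — dominates S7.
S6: p99 latency 392≤712, avg latency 68≤122 — dominates S7.
S8: p99 latency 163≤712, avg latency 114≤122 — dominates S7.
S9: p99 latency 424≤712, avg latency 108≤122 — dominates S7.
S10: p99 latency 90≤712, avg latency 87≤122 — dominates S7.
Others (S2, S3, S5) are each worse than S7 on at least one objective.

S1, S4, S6, S8, S9, S10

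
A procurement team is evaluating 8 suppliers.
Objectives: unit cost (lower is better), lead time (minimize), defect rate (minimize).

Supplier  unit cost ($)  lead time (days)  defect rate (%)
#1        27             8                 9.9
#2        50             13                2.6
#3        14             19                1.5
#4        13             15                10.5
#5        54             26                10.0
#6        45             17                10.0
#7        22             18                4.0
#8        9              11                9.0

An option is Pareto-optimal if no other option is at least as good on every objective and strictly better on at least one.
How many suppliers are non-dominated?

5

#1: not dominated (best lead time).
#2: not dominated.
#3: not dominated (best defect rate).
#4: dominated by #8 (unit cost 9≤13, lead time 11≤15, defect rate 9.0≤10.5).
#5: dominated by #1 (unit cost 27≤54, lead time 8≤26, defect rate 9.9≤10.0).
#6: dominated by #1 (unit cost 27≤45, lead time 8≤17, defect rate 9.9≤10.0).
#7: not dominated.
#8: not dominated (best unit cost).
Pareto-optimal: #1, #2, #3, #7, #8 → 5.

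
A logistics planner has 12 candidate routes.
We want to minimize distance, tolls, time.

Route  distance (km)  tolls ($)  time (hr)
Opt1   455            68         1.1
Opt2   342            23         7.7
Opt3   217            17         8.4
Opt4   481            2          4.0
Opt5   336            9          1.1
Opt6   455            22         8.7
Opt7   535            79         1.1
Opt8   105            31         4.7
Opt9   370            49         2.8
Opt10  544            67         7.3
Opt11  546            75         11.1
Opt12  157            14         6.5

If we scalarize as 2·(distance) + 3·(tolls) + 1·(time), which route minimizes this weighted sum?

Opt8

Opt1: 2·455 + 3·68 + 1·1.1 = 1115.1
Opt2: 2·342 + 3·23 + 1·7.7 = 760.7
Opt3: 2·217 + 3·17 + 1·8.4 = 493.4
Opt4: 2·481 + 3·2 + 1·4.0 = 972.0
Opt5: 2·336 + 3·9 + 1·1.1 = 700.1
Opt6: 2·455 + 3·22 + 1·8.7 = 984.7
Opt7: 2·535 + 3·79 + 1·1.1 = 1308.1
Opt8: 2·105 + 3·31 + 1·4.7 = 307.7
Opt9: 2·370 + 3·49 + 1·2.8 = 889.8
Opt10: 2·544 + 3·67 + 1·7.3 = 1296.3
Opt11: 2·546 + 3·75 + 1·11.1 = 1328.1
Opt12: 2·157 + 3·14 + 1·6.5 = 362.5
Lowest: Opt8 at 307.7.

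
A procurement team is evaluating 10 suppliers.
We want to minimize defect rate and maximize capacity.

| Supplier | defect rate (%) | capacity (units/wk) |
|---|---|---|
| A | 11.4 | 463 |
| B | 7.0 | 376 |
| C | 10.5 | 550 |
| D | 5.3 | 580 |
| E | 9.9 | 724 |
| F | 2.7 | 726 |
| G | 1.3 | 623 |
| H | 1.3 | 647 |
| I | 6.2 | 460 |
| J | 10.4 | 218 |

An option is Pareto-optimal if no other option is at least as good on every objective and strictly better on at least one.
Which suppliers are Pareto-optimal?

A: dominated by C (defect rate 10.5≤11.4, capacity 550≥463).
B: dominated by D (defect rate 5.3≤7.0, capacity 580≥376).
C: dominated by D (defect rate 5.3≤10.5, capacity 580≥550).
D: dominated by F (defect rate 2.7≤5.3, capacity 726≥580).
E: dominated by F (defect rate 2.7≤9.9, capacity 726≥724).
F: not dominated (best capacity).
G: dominated by H (defect rate 1.3≤1.3, capacity 647≥623).
H: not dominated.
I: dominated by D (defect rate 5.3≤6.2, capacity 580≥460).
J: dominated by B (defect rate 7.0≤10.4, capacity 376≥218).

F, H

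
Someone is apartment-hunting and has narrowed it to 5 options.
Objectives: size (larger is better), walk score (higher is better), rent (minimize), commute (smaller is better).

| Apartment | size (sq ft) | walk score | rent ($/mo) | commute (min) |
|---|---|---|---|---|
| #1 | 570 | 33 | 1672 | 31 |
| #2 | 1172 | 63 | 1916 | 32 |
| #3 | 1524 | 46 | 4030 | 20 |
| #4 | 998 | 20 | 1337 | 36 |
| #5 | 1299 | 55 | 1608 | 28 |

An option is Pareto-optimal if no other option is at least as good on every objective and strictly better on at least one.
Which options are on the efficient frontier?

#1: dominated by #5 (size 1299≥570, walk score 55≥33, rent 1608≤1672, commute 28≤31).
#2: not dominated (best walk score).
#3: not dominated (best size).
#4: not dominated (best rent).
#5: not dominated.

#2, #3, #4, #5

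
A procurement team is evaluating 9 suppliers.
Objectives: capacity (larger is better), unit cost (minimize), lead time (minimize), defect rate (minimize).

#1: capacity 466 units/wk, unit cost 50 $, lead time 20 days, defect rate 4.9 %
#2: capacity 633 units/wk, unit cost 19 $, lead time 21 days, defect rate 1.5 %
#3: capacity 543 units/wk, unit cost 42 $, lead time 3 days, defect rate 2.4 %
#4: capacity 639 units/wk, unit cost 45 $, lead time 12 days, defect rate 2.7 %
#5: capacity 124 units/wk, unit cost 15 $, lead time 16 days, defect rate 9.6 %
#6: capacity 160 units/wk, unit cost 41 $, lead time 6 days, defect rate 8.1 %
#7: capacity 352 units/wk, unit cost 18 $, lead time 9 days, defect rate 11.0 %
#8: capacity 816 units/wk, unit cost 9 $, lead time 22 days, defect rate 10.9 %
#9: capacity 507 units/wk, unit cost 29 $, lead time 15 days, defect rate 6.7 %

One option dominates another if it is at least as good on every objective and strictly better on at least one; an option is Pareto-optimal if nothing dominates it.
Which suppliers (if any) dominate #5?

#1: worse on unit cost (50 vs 15).
#2: worse on unit cost (19 vs 15).
#3: worse on unit cost (42 vs 15).
#4: worse on unit cost (45 vs 15).
#6: worse on unit cost (41 vs 15).
#7: worse on unit cost (18 vs 15).
#8: worse on lead time (22 vs 16).
#9: worse on unit cost (29 vs 15).
No option dominates #5.

none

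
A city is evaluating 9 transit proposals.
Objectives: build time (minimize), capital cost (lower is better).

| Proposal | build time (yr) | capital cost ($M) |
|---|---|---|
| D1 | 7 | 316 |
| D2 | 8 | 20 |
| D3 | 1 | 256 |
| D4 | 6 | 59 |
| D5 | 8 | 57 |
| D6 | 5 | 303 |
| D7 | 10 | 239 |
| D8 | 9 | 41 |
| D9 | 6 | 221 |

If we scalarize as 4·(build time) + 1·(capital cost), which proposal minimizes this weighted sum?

D2

D1: 4·7 + 1·316 = 344
D2: 4·8 + 1·20 = 52
D3: 4·1 + 1·256 = 260
D4: 4·6 + 1·59 = 83
D5: 4·8 + 1·57 = 89
D6: 4·5 + 1·303 = 323
D7: 4·10 + 1·239 = 279
D8: 4·9 + 1·41 = 77
D9: 4·6 + 1·221 = 245
Lowest: D2 at 52.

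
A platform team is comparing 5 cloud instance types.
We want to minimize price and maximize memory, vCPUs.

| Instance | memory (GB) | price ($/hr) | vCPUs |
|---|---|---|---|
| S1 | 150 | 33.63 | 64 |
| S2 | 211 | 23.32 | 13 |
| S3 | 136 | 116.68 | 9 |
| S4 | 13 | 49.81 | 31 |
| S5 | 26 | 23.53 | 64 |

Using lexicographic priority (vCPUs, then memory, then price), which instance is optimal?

First maximize vCPUs: best is 64, kept {S1, S5}.
Then maximize memory: best is 150, kept {S1}.

S1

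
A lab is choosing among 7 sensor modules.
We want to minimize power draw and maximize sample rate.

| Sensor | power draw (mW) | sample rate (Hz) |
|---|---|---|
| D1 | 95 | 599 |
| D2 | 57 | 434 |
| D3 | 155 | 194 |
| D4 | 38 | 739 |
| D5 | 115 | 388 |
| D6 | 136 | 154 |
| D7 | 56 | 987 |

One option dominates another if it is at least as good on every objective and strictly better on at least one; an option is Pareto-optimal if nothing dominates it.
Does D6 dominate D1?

No

D6 vs D1: D6 is worse on power draw (136 vs 95), so it does not dominate D1.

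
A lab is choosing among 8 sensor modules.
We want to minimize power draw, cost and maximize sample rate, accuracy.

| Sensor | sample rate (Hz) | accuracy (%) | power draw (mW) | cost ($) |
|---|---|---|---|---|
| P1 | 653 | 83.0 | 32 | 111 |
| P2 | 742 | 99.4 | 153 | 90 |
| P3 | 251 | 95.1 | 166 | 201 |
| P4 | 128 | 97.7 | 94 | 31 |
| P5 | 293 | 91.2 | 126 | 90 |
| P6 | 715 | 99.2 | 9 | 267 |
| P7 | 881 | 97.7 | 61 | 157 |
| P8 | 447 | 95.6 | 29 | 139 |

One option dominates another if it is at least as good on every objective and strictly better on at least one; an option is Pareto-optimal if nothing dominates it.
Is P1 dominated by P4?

P4 vs P1: P4 is worse on sample rate (128 vs 653), so it does not dominate P1.

No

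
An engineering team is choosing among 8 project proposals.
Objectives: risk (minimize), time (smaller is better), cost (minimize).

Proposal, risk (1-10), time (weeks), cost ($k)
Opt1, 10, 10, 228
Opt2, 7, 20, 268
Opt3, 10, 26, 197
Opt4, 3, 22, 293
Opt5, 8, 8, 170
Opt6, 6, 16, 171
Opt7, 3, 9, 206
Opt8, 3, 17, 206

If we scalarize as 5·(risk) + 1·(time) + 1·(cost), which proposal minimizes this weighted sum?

Opt6

Opt1: 5·10 + 1·10 + 1·228 = 288
Opt2: 5·7 + 1·20 + 1·268 = 323
Opt3: 5·10 + 1·26 + 1·197 = 273
Opt4: 5·3 + 1·22 + 1·293 = 330
Opt5: 5·8 + 1·8 + 1·170 = 218
Opt6: 5·6 + 1·16 + 1·171 = 217
Opt7: 5·3 + 1·9 + 1·206 = 230
Opt8: 5·3 + 1·17 + 1·206 = 238
Lowest: Opt6 at 217.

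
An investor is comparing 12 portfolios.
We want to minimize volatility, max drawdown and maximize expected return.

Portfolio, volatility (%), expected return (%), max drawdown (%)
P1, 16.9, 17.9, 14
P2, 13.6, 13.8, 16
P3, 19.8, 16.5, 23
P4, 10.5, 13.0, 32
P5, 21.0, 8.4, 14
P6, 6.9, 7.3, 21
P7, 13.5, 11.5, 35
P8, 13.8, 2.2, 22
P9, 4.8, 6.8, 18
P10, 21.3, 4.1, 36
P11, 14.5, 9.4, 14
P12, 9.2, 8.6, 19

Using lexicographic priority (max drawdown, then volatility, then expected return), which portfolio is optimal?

P11

First minimize max drawdown: best is 14, kept {P1, P5, P11}.
Then minimize volatility: best is 14.5, kept {P11}.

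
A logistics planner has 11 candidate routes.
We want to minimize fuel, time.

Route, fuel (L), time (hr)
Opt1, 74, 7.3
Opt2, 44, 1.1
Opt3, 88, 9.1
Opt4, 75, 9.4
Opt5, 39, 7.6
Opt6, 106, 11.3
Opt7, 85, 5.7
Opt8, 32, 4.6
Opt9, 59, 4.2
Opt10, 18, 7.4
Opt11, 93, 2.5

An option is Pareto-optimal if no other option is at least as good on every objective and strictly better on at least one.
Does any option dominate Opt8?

No

Opt1: worse on fuel (74 vs 32).
Opt2: worse on fuel (44 vs 32).
Opt3: worse on fuel (88 vs 32).
Opt4: worse on fuel (75 vs 32).
Opt5: worse on fuel (39 vs 32).
Opt6: worse on fuel (106 vs 32).
Opt7: worse on fuel (85 vs 32).
Opt9: worse on fuel (59 vs 32).
Opt10: worse on time (7.4 vs 4.6).
Opt11: worse on fuel (93 vs 32).
No option is at least as good as Opt8 on every objective and strictly better on one.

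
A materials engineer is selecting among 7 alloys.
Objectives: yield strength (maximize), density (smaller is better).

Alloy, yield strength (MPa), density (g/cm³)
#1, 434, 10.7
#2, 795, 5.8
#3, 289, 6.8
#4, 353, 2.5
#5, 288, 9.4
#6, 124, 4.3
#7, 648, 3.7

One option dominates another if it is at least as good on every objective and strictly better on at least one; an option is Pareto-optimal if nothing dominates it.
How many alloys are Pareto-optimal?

3

#1: dominated by #2 (yield strength 795≥434, density 5.8≤10.7).
#2: not dominated (best yield strength).
#3: dominated by #2 (yield strength 795≥289, density 5.8≤6.8).
#4: not dominated (best density).
#5: dominated by #2 (yield strength 795≥288, density 5.8≤9.4).
#6: dominated by #4 (yield strength 353≥124, density 2.5≤4.3).
#7: not dominated.
Pareto-optimal: #2, #4, #7 → 3.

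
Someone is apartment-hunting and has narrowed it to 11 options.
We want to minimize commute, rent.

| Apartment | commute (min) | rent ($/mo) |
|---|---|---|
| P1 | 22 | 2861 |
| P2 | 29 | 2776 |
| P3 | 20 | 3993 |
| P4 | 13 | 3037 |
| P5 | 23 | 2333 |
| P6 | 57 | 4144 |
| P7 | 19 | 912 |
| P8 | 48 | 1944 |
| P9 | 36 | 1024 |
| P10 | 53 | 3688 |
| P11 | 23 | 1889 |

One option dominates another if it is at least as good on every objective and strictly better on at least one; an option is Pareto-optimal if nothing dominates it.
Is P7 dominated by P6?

No

P6 vs P7: P6 is worse on commute (57 vs 19), so it does not dominate P7.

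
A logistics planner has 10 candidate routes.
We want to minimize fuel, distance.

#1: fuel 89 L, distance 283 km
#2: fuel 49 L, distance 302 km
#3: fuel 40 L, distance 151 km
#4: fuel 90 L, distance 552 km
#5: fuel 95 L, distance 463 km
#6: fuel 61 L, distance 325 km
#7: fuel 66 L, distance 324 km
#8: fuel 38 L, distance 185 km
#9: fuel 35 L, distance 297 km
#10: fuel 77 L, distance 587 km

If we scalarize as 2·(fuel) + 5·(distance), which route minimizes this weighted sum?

#3

#1: 2·89 + 5·283 = 1593
#2: 2·49 + 5·302 = 1608
#3: 2·40 + 5·151 = 835
#4: 2·90 + 5·552 = 2940
#5: 2·95 + 5·463 = 2505
#6: 2·61 + 5·325 = 1747
#7: 2·66 + 5·324 = 1752
#8: 2·38 + 5·185 = 1001
#9: 2·35 + 5·297 = 1555
#10: 2·77 + 5·587 = 3089
Lowest: #3 at 835.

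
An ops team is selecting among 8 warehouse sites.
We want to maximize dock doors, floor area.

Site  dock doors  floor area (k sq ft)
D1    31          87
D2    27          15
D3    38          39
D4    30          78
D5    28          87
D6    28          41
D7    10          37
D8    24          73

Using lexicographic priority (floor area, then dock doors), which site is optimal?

First maximize floor area: best is 87, kept {D1, D5}.
Then maximize dock doors: best is 31, kept {D1}.

D1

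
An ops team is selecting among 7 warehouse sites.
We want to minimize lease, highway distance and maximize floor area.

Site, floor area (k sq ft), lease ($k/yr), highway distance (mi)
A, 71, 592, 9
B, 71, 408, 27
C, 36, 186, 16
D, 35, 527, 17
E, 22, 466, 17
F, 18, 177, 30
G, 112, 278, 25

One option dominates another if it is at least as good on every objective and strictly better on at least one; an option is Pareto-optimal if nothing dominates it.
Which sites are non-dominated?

A, C, F, G

A: not dominated (best highway distance).
B: dominated by G (floor area 112≥71, lease 278≤408, highway distance 25≤27).
C: not dominated.
D: dominated by C (floor area 36≥35, lease 186≤527, highway distance 16≤17).
E: dominated by C (floor area 36≥22, lease 186≤466, highway distance 16≤17).
F: not dominated (best lease).
G: not dominated (best floor area).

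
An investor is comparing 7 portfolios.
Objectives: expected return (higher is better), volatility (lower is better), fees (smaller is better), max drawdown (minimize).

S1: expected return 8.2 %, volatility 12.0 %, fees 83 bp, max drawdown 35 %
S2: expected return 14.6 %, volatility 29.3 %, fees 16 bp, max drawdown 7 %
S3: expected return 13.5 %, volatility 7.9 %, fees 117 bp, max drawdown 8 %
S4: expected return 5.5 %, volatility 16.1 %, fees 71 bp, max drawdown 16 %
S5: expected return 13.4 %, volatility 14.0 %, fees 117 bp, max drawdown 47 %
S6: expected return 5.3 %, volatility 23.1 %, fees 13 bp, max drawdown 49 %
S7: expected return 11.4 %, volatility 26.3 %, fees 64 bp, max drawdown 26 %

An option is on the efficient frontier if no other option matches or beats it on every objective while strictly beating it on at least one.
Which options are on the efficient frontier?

S1: not dominated.
S2: not dominated (best expected return).
S3: not dominated (best volatility).
S4: not dominated.
S5: dominated by S3 (expected return 13.5≥13.4, volatility 7.9≤14.0, fees 117≤117, max drawdown 8≤47).
S6: not dominated (best fees).
S7: not dominated.

S1, S2, S3, S4, S6, S7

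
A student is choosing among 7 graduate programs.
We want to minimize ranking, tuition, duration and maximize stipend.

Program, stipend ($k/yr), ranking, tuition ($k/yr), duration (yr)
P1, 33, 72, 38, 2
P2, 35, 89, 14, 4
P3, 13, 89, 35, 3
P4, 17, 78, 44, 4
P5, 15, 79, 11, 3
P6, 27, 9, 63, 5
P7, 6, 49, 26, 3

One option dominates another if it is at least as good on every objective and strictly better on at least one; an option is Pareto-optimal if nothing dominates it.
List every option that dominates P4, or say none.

P1

P1: stipend 33≥17, ranking 72≤78, tuition 38≤44, duration 2≤4 — dominates P4.
Others (P2, P3, P5, P6, P7) are each worse than P4 on at least one objective.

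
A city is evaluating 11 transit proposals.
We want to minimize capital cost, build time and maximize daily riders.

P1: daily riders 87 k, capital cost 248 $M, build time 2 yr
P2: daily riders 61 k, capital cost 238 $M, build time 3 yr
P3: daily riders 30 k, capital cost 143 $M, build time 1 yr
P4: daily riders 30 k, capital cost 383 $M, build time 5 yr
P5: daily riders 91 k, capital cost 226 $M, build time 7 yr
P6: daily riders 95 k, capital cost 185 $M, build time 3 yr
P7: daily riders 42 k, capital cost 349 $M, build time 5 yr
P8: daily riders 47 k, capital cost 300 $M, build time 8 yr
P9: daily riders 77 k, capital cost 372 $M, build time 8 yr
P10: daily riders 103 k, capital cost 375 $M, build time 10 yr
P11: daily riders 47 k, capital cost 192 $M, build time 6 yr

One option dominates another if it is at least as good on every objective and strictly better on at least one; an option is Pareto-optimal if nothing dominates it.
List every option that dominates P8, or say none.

P1, P2, P5, P6, P11

P1: daily riders 87≥47, capital cost 248≤300, build time 2≤8 — dominates P8.
P2: daily riders 61≥47, capital cost 238≤300, build time 3≤8 — dominates P8.
P5: daily riders 91≥47, capital cost 226≤300, build time 7≤8 — dominates P8.
P6: daily riders 95≥47, capital cost 185≤300, build time 3≤8 — dominates P8.
P11: daily riders 47≥47, capital cost 192≤300, build time 6≤8 — dominates P8.
Others (P3, P4, P7, P9, P10) are each worse than P8 on at least one objective.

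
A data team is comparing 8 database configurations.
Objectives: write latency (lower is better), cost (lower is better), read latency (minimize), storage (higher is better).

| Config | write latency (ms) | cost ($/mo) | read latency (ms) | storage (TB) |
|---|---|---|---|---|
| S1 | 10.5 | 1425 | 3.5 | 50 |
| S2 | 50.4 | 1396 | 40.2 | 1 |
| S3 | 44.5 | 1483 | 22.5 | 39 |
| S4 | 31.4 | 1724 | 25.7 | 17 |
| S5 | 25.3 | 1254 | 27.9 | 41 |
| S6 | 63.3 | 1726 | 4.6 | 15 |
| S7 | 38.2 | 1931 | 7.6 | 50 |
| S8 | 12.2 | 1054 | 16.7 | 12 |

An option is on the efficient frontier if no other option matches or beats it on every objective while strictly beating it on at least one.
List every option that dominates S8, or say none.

S1: worse on cost (1425 vs 1054).
S2: worse on write latency (50.4 vs 12.2).
S3: worse on write latency (44.5 vs 12.2).
S4: worse on write latency (31.4 vs 12.2).
S5: worse on write latency (25.3 vs 12.2).
S6: worse on write latency (63.3 vs 12.2).
S7: worse on write latency (38.2 vs 12.2).
No option dominates S8.

none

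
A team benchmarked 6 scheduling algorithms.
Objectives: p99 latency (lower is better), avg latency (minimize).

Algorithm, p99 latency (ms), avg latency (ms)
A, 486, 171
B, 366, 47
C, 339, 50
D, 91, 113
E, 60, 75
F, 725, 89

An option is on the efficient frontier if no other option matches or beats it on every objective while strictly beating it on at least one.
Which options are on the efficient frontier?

B, C, E

A: dominated by B (p99 latency 366≤486, avg latency 47≤171).
B: not dominated (best avg latency).
C: not dominated.
D: dominated by E (p99 latency 60≤91, avg latency 75≤113).
E: not dominated (best p99 latency).
F: dominated by B (p99 latency 366≤725, avg latency 47≤89).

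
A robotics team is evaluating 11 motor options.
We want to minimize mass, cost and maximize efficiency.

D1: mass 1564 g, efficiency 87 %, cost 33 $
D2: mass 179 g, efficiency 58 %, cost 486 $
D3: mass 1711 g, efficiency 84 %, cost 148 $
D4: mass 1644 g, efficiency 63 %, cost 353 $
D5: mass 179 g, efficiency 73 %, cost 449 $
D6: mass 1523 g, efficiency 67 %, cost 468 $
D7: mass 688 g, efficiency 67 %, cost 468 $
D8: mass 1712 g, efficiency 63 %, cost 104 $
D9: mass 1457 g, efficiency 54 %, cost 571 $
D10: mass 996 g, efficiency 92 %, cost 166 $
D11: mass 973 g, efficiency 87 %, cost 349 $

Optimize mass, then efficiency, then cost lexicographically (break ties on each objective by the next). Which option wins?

First minimize mass: best is 179, kept {D2, D5}.
Then maximize efficiency: best is 73, kept {D5}.

D5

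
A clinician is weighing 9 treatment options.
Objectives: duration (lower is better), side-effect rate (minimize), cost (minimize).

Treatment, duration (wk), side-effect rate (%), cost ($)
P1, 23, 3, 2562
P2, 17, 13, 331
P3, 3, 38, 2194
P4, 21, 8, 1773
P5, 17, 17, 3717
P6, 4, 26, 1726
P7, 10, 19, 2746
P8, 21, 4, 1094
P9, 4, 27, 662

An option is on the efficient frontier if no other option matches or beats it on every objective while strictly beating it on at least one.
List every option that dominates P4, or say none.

P8

P8: duration 21≤21, side-effect rate 4≤8, cost 1094≤1773 — dominates P4.
Others (P1, P2, P3, P5, P6, P7, P9) are each worse than P4 on at least one objective.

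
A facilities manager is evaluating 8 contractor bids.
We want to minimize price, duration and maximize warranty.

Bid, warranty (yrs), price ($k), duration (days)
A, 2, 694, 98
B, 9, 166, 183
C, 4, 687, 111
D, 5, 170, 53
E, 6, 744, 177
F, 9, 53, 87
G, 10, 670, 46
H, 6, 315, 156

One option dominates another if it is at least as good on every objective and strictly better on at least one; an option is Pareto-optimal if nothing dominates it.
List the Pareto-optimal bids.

A: dominated by D (warranty 5≥2, price 170≤694, duration 53≤98).
B: dominated by F (warranty 9≥9, price 53≤166, duration 87≤183).
C: dominated by D (warranty 5≥4, price 170≤687, duration 53≤111).
D: not dominated.
E: dominated by F (warranty 9≥6, price 53≤744, duration 87≤177).
F: not dominated (best price).
G: not dominated (best warranty).
H: dominated by F (warranty 9≥6, price 53≤315, duration 87≤156).

D, F, G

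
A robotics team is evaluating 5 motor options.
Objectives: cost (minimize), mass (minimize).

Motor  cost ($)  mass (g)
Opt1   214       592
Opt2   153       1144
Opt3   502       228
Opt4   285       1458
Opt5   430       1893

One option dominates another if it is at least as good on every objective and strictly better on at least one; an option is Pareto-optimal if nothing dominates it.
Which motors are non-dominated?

Opt1, Opt2, Opt3

Opt1: not dominated.
Opt2: not dominated (best cost).
Opt3: not dominated (best mass).
Opt4: dominated by Opt1 (cost 214≤285, mass 592≤1458).
Opt5: dominated by Opt1 (cost 214≤430, mass 592≤1893).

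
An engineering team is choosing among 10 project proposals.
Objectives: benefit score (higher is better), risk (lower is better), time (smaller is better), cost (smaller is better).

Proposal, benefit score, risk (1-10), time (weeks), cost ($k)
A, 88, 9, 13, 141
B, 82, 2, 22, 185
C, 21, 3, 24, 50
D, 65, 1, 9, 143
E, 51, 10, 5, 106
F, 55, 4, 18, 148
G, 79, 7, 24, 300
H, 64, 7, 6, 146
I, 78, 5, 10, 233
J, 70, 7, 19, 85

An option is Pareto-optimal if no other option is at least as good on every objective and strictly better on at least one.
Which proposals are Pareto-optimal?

A, B, C, D, E, H, I, J

A: not dominated (best benefit score).
B: not dominated.
C: not dominated (best cost).
D: not dominated (best risk).
E: not dominated (best time).
F: dominated by D (benefit score 65≥55, risk 1≤4, time 9≤18, cost 143≤148).
G: dominated by B (benefit score 82≥79, risk 2≤7, time 22≤24, cost 185≤300).
H: not dominated.
I: not dominated.
J: not dominated.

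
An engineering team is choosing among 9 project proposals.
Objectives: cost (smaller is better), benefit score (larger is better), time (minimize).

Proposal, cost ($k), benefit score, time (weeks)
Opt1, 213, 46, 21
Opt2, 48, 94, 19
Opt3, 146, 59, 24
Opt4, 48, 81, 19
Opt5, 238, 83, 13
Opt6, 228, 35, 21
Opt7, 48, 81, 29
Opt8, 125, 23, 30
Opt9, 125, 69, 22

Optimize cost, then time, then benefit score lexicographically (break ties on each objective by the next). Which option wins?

First minimize cost: best is 48, kept {Opt2, Opt4, Opt7}.
Then minimize time: best is 19, kept {Opt2, Opt4}.
Then maximize benefit score: best is 94, kept {Opt2}.

Opt2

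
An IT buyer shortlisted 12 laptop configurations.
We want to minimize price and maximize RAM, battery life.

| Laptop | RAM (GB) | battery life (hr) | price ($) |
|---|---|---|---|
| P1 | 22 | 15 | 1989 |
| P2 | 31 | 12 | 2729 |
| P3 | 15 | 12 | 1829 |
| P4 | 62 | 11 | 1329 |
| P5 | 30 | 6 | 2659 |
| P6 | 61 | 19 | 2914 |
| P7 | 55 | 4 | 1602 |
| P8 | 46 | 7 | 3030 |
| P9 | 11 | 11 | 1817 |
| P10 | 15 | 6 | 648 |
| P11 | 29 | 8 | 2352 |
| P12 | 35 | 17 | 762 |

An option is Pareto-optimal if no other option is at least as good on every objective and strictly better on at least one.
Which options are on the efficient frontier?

P1: dominated by P12 (RAM 35≥22, battery life 17≥15, price 762≤1989).
P2: dominated by P12 (RAM 35≥31, battery life 17≥12, price 762≤2729).
P3: dominated by P12 (RAM 35≥15, battery life 17≥12, price 762≤1829).
P4: not dominated (best RAM).
P5: dominated by P4 (RAM 62≥30, battery life 11≥6, price 1329≤2659).
P6: not dominated (best battery life).
P7: dominated by P4 (RAM 62≥55, battery life 11≥4, price 1329≤1602).
P8: dominated by P4 (RAM 62≥46, battery life 11≥7, price 1329≤3030).
P9: dominated by P4 (RAM 62≥11, battery life 11≥11, price 1329≤1817).
P10: not dominated (best price).
P11: dominated by P4 (RAM 62≥29, battery life 11≥8, price 1329≤2352).
P12: not dominated.

P4, P6, P10, P12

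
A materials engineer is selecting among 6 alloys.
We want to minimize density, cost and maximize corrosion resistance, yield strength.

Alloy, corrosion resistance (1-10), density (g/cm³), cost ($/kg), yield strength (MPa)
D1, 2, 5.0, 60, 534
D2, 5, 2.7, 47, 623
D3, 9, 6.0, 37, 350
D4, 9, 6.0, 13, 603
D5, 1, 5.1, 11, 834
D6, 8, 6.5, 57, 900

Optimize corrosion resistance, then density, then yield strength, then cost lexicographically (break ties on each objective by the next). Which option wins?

D4

First maximize corrosion resistance: best is 9, kept {D3, D4}.
Then minimize density: best is 6.0, kept {D3, D4}.
Then maximize yield strength: best is 603, kept {D4}.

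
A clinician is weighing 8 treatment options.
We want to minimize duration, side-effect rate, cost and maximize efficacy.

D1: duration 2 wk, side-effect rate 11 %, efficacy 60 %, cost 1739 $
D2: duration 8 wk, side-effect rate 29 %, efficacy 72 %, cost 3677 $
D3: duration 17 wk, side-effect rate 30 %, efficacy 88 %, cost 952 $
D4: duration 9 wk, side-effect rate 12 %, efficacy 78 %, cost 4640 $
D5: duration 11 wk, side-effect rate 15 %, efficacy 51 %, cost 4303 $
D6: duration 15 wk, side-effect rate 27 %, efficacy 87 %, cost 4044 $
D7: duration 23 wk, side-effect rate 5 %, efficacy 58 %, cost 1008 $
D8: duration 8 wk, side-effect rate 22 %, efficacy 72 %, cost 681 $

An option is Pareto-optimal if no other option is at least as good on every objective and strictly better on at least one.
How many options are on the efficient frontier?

D1: not dominated (best duration).
D2: dominated by D8 (duration 8≤8, side-effect rate 22≤29, efficacy 72≥72, cost 681≤3677).
D3: not dominated (best efficacy).
D4: not dominated.
D5: dominated by D1 (duration 2≤11, side-effect rate 11≤15, efficacy 60≥51, cost 1739≤4303).
D6: not dominated.
D7: not dominated (best side-effect rate).
D8: not dominated (best cost).
Pareto-optimal: D1, D3, D4, D6, D7, D8 → 6.

6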